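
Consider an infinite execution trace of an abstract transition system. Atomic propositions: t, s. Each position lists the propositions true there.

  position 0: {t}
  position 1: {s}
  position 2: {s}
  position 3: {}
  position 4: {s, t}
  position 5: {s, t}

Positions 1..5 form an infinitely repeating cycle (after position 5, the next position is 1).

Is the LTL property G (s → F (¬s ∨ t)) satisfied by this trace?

s → F (¬s ∨ t) holds at every position 0..5, and those are all positions ever visited, so G (s → F (¬s ∨ t)) holds.
Positions where s holds: 1, 2, 4, 5.
Check F (¬s ∨ t) at each: 1→ok, 2→ok, 4→ok, 5→ok.

Satisfied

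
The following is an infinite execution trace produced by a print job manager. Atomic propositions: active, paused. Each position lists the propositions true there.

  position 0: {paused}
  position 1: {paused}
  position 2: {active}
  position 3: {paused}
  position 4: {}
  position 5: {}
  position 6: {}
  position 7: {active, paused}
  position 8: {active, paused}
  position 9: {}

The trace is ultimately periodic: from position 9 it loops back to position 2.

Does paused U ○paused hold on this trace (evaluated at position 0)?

Walking from position 0: ○paused first holds at position 0, and paused holds at every earlier position along the way, so paused U ○paused holds.

Yes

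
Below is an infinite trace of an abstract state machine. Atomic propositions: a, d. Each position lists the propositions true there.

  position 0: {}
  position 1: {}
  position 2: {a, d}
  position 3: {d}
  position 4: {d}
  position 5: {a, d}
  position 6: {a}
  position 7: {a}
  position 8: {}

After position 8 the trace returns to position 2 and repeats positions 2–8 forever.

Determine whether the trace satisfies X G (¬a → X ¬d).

Violated

The position after 0 is 1; G (¬a → X ¬d) is false there.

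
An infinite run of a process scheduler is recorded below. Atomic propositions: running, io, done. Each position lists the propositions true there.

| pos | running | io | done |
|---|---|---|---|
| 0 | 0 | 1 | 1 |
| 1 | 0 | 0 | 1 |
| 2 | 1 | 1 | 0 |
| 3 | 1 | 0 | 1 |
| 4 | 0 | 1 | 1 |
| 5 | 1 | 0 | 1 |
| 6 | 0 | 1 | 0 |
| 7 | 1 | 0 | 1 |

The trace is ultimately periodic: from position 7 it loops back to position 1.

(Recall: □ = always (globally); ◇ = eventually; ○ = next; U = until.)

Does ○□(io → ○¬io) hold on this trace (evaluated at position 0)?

Holds

The position after 0 is 1; □(io → ○¬io) is true there.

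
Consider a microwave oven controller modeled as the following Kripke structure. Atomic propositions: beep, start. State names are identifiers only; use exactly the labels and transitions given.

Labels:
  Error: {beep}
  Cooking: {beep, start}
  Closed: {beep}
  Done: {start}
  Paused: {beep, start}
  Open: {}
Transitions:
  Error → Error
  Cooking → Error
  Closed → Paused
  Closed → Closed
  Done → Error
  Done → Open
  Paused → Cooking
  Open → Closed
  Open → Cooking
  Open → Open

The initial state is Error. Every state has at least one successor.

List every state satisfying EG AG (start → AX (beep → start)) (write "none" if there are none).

{Error}

States satisfying AG (start → AX (beep → start)): {Error}.
States satisfying EG AG (start → AX (beep → start)): {Error}.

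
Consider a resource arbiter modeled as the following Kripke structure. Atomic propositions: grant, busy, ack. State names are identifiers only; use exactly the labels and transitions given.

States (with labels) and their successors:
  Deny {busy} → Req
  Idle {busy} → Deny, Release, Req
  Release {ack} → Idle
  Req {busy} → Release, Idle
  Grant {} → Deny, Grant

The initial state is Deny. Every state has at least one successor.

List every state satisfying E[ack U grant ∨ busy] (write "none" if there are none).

{Deny, Idle, Release, Req}

States satisfying ack: {Release}.
States satisfying grant ∨ busy: {Deny, Idle, Req}.
States satisfying E[ack U grant ∨ busy]: {Deny, Idle, Release, Req}.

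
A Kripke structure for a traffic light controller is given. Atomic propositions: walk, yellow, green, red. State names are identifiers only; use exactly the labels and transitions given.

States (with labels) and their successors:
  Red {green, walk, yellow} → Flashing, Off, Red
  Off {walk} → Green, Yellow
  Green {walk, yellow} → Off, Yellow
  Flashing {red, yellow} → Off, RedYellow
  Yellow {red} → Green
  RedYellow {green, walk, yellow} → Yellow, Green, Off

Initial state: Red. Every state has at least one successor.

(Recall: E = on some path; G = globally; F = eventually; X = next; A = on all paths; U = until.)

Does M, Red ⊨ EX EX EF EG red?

States satisfying EX EF EG red: ∅.
States satisfying EX EX EF EG red: ∅.
No suitable path/successor from Red witnesses the formula.
Red ∉ Sat(EX EX EF EG red).

Violated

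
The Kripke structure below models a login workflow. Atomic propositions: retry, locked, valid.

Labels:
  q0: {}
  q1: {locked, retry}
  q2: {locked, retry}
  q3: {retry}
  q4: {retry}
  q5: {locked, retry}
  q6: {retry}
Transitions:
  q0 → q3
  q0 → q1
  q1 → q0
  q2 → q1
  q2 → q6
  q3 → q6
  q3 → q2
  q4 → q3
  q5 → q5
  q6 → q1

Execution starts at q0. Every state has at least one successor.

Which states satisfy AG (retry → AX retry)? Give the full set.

States satisfying retry → AX retry: {q0, q2, q3, q4, q5, q6}.
States satisfying AG (retry → AX retry): {q5}.

{q5}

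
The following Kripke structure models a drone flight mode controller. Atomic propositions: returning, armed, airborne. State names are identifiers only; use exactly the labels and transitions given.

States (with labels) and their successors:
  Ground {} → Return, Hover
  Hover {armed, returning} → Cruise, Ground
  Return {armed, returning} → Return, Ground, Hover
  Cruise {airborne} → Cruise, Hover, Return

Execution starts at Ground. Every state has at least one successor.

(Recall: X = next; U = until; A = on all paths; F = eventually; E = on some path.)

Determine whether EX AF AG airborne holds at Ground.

States satisfying AF AG airborne: ∅.
States satisfying EX AF AG airborne: ∅.
No suitable path/successor from Ground witnesses the formula.
Ground ∉ Sat(EX AF AG airborne).

Violated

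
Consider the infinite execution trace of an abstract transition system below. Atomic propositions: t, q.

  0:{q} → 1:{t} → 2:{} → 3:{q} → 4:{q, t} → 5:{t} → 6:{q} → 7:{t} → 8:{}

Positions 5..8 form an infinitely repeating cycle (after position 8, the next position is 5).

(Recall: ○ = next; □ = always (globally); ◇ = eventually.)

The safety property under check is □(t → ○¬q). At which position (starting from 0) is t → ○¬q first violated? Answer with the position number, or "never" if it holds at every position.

5

Check t → ○¬q at each position in order: 0 ✓, 1 ✓, 2 ✓, 3 ✓, 4 ✓.
At position 5 the labels are {t} and the next position 6 has {q}, so t → ○¬q is false there. This is the first violation.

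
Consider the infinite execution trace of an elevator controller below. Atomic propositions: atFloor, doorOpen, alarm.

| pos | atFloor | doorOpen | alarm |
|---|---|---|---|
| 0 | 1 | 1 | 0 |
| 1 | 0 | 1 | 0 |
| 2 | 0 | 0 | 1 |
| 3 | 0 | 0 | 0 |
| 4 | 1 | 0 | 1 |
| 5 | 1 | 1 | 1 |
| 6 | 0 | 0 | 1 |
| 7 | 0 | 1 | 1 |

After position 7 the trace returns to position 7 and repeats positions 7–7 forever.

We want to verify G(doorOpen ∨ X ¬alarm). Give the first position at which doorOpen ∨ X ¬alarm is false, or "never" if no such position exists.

3

Check doorOpen ∨ X ¬alarm at each position in order: 0 ✓, 1 ✓, 2 ✓.
At position 3 the labels are {} and the next position 4 has {alarm, atFloor}, so doorOpen ∨ X ¬alarm is false there. This is the first violation.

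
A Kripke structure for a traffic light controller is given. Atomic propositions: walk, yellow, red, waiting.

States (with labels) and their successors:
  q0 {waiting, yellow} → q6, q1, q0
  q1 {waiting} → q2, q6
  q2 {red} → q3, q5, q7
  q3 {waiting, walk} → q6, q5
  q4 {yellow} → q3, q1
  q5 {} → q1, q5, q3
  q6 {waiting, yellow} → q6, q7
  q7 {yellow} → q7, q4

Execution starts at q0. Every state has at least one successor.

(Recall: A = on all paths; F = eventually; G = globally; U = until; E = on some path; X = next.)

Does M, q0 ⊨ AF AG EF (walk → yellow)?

Satisfied

States satisfying AG EF (walk → yellow): {q0, q1, q2, q3, q4, q5, q6, q7}.
States satisfying AF AG EF (walk → yellow): {q0, q1, q2, q3, q4, q5, q6, q7}.
q0 ∈ Sat(AF AG EF (walk → yellow)).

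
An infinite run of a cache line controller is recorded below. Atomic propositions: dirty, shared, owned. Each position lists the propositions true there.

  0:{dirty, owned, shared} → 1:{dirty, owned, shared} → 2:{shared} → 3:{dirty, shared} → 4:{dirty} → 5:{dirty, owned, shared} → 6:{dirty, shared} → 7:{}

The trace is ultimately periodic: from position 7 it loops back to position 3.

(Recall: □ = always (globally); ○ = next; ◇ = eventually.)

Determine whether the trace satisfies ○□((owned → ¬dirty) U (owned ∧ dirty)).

Satisfied

The position after 0 is 1; □((owned → ¬dirty) U (owned ∧ dirty)) is true there.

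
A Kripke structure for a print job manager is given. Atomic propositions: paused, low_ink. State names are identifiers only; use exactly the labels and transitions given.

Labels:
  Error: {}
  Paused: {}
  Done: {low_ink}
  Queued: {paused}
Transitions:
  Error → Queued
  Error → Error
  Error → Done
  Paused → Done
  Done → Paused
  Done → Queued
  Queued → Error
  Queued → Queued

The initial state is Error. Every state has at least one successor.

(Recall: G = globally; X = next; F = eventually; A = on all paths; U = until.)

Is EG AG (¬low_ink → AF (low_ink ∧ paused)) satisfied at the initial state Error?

States satisfying AG (¬low_ink → AF (low_ink ∧ paused)): ∅.
States satisfying EG AG (¬low_ink → AF (low_ink ∧ paused)): ∅.
No suitable path/successor from Error witnesses the formula.
Error ∉ Sat(EG AG (¬low_ink → AF (low_ink ∧ paused))).

Violated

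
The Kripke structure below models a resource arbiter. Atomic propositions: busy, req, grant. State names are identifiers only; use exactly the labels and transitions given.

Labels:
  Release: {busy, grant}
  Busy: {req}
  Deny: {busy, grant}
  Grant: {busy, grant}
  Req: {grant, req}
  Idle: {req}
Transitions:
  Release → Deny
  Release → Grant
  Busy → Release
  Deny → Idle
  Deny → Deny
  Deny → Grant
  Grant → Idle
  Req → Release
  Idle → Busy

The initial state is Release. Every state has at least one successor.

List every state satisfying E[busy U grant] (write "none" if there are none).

States satisfying busy: {Release, Deny, Grant}.
States satisfying grant: {Release, Deny, Grant, Req}.
States satisfying E[busy U grant]: {Release, Deny, Grant, Req}.

{Release, Deny, Grant, Req}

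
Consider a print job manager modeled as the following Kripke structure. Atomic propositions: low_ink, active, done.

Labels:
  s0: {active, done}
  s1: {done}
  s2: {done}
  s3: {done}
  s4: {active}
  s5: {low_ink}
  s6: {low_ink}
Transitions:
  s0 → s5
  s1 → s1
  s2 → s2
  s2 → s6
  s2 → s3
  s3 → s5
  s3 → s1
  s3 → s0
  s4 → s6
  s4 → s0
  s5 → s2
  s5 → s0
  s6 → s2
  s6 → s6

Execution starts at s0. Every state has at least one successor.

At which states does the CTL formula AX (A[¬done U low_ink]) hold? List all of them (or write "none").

States satisfying A[¬done U low_ink]: {s5, s6}.
States satisfying AX (A[¬done U low_ink]): {s0}.

{s0}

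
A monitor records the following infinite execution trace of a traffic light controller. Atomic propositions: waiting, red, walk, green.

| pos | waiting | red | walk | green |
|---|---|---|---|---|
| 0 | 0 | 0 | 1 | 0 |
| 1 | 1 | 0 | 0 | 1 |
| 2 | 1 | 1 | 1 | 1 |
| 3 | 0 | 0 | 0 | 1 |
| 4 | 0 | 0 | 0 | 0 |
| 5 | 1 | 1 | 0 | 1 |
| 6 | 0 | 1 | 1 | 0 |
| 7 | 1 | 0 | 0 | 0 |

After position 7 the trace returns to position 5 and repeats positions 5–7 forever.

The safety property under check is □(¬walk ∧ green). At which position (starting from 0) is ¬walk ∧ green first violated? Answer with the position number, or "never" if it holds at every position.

At position 0 the labels are {walk}, so ¬walk ∧ green is false there. This is the first violation.

0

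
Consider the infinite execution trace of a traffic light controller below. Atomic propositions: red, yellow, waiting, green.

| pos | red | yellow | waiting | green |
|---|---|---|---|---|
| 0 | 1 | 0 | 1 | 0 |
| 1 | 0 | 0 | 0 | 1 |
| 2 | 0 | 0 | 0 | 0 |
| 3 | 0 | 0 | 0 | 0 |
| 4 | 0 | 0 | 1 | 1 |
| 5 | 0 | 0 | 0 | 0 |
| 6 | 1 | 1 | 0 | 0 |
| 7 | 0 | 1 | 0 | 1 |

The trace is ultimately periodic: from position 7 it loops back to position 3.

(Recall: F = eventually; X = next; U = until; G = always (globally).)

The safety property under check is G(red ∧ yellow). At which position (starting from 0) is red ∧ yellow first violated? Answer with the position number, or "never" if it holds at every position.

At position 0 the labels are {red, waiting}, so red ∧ yellow is false there. This is the first violation.

0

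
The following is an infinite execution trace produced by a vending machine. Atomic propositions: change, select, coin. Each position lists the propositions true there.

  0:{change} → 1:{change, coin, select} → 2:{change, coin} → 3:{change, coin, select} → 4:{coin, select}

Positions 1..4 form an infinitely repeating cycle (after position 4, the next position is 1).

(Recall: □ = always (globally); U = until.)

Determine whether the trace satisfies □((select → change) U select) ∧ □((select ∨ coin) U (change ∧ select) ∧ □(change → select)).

(select → change) U select holds at every position 0..4, and those are all positions ever visited, so □((select → change) U select) holds.
At position 0: □((select → change) U select) is true; □((select ∨ coin) U (change ∧ select) ∧ □(change → select)) is false; so □((select → change) U select) ∧ □((select ∨ coin) U (change ∧ select) ∧ □(change → select)) is false.

Does not hold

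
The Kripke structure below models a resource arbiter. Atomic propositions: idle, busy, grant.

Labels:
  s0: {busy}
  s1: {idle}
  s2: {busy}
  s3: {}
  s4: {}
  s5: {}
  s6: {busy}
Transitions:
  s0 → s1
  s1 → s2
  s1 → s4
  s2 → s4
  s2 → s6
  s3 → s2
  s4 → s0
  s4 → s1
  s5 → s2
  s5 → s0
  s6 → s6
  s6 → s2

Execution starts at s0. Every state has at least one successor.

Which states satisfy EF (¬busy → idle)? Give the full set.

States satisfying ¬busy → idle: {s0, s1, s2, s6}.
States satisfying EF (¬busy → idle): {s0, s1, s2, s3, s4, s5, s6}.

{s0, s1, s2, s3, s4, s5, s6}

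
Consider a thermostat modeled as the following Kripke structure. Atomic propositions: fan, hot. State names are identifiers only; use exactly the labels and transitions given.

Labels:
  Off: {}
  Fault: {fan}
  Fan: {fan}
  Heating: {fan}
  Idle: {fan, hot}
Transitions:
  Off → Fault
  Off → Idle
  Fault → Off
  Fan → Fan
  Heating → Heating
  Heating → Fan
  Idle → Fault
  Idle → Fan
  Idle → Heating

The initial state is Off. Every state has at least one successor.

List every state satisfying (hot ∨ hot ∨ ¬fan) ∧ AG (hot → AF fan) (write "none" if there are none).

{Off, Idle}

States satisfying ¬fan: {Off}.
States satisfying hot ∨ ¬fan: {Off, Idle}.
States satisfying hot ∨ hot ∨ ¬fan: {Off, Idle}.
States satisfying hot → AF fan: {Off, Fault, Fan, Heating, Idle}.
States satisfying AG (hot → AF fan): {Off, Fault, Fan, Heating, Idle}.
States satisfying (hot ∨ hot ∨ ¬fan) ∧ AG (hot → AF fan): {Off, Idle}.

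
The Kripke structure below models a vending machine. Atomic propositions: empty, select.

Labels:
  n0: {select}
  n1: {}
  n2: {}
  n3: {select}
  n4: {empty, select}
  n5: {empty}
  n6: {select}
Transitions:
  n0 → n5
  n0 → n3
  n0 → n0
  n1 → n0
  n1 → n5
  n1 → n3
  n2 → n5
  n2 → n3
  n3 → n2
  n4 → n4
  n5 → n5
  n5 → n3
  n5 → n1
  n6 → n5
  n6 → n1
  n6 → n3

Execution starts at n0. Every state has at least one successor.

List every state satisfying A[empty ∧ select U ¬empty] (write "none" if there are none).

States satisfying empty ∧ select: {n4}.
States satisfying ¬empty: {n0, n1, n2, n3, n6}.
States satisfying A[empty ∧ select U ¬empty]: {n0, n1, n2, n3, n6}.

{n0, n1, n2, n3, n6}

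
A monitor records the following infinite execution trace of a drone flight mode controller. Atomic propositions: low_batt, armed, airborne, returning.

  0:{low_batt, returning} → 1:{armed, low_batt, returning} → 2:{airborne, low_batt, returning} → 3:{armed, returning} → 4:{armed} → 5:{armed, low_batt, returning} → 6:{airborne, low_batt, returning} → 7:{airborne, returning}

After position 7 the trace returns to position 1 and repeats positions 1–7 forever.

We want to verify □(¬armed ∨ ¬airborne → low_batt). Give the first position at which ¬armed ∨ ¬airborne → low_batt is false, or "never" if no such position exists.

3

Check ¬armed ∨ ¬airborne → low_batt at each position in order: 0 ✓, 1 ✓, 2 ✓.
At position 3 the labels are {armed, returning}, so ¬armed ∨ ¬airborne → low_batt is false there. This is the first violation.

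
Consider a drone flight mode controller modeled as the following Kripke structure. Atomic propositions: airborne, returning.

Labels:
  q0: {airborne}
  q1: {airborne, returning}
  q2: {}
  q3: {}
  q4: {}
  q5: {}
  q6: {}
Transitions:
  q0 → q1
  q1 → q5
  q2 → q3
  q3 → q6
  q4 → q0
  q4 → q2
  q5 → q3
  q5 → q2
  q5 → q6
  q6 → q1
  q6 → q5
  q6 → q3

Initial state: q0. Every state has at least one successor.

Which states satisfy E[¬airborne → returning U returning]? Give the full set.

States satisfying ¬airborne → returning: {q0, q1}.
States satisfying returning: {q1}.
States satisfying E[¬airborne → returning U returning]: {q0, q1}.

{q0, q1}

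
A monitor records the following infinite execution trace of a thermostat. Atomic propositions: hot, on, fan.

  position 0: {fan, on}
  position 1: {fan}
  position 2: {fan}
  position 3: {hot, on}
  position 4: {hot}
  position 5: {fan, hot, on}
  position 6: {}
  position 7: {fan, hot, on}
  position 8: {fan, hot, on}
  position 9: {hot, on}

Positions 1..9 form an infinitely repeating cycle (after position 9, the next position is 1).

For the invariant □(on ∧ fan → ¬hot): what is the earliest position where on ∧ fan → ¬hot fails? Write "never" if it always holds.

5

Check on ∧ fan → ¬hot at each position in order: 0 ✓, 1 ✓, 2 ✓, 3 ✓, 4 ✓.
At position 5 the labels are {fan, hot, on}, so on ∧ fan → ¬hot is false there. This is the first violation.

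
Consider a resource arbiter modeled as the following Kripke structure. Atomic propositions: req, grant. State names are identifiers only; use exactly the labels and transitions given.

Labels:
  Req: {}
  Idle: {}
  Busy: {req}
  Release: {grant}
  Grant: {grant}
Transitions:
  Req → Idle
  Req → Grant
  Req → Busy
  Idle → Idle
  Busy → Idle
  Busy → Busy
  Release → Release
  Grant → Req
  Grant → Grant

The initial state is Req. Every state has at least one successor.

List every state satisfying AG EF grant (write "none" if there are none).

{Release}

States satisfying EF grant: {Req, Release, Grant}.
States satisfying AG EF grant: {Release}.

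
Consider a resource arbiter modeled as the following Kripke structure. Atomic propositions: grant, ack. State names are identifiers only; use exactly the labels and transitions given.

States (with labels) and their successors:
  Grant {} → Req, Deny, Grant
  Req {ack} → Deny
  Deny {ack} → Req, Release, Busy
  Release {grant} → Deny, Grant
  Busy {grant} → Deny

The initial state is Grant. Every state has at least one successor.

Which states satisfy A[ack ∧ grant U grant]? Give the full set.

{Release, Busy}

States satisfying ack ∧ grant: ∅.
States satisfying grant: {Release, Busy}.
States satisfying A[ack ∧ grant U grant]: {Release, Busy}.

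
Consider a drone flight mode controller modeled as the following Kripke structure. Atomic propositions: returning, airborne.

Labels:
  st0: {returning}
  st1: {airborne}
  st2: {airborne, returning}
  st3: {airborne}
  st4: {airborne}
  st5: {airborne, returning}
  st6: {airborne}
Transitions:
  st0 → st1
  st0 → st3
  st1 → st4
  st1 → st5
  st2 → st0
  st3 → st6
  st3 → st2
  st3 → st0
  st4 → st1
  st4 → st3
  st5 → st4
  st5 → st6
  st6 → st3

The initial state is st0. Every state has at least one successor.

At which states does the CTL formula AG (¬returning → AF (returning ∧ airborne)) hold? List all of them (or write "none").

States satisfying ¬returning → AF (returning ∧ airborne): {st0, st2, st5}.
States satisfying AG (¬returning → AF (returning ∧ airborne)): ∅.

none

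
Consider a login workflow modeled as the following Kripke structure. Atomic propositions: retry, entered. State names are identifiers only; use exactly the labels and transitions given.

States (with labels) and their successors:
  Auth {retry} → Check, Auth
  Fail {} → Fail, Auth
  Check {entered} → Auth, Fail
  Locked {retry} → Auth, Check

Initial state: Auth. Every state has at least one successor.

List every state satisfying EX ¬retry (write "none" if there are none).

States satisfying ¬retry: {Fail, Check}.
States satisfying EX ¬retry: {Auth, Fail, Check, Locked}.

{Auth, Fail, Check, Locked}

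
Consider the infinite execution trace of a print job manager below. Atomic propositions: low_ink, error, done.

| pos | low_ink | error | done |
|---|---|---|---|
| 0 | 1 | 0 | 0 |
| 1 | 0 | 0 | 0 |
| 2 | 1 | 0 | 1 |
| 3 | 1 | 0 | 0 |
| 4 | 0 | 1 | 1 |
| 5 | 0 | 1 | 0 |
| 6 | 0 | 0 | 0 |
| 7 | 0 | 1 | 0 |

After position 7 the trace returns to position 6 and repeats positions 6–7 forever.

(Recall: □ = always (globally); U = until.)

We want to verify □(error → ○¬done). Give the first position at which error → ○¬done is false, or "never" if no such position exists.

error → ○¬done holds at every position 0..7, and those are all the positions the trace ever visits, so the invariant □(error → ○¬done) is never violated.

never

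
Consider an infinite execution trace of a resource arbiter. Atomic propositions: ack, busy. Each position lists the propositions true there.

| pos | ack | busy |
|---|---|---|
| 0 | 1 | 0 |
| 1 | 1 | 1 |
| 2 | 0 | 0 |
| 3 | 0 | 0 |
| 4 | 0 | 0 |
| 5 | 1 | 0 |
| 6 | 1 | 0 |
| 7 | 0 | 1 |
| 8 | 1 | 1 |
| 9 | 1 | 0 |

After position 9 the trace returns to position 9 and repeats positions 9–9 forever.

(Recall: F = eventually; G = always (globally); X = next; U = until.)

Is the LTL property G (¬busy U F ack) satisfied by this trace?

¬busy U F ack holds at every position 0..9, and those are all positions ever visited, so G (¬busy U F ack) holds.

Satisfied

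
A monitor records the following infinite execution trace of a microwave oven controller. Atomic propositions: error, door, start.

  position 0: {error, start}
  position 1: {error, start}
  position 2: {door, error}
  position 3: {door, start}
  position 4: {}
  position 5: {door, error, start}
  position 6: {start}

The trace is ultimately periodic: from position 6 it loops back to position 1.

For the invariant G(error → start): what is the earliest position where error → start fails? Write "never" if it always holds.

2

Check error → start at each position in order: 0 ✓, 1 ✓.
At position 2 the labels are {door, error}, so error → start is false there. This is the first violation.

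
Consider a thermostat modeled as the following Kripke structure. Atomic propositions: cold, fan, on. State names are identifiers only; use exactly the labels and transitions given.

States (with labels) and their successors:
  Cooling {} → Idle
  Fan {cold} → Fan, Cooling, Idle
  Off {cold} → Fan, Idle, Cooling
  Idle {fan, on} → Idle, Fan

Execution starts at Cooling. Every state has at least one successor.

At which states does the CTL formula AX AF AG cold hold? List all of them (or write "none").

States satisfying AF AG cold: ∅.
States satisfying AX AF AG cold: ∅.

none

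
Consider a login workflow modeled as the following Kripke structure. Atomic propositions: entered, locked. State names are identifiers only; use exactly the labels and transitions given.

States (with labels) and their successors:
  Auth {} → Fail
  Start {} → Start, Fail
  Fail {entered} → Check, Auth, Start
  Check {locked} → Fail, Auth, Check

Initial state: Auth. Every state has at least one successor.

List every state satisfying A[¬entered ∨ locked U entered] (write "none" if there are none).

States satisfying ¬entered ∨ locked: {Auth, Start, Check}.
States satisfying entered: {Fail}.
States satisfying A[¬entered ∨ locked U entered]: {Auth, Fail}.

{Auth, Fail}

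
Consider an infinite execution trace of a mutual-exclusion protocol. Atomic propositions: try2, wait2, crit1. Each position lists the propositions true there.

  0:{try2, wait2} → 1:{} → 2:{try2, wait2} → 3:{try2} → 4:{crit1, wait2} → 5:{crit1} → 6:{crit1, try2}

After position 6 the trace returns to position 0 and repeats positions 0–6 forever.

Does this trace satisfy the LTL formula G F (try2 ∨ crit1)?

F (try2 ∨ crit1) holds at every position 0..6, and those are all positions ever visited, so G F (try2 ∨ crit1) holds.

Holds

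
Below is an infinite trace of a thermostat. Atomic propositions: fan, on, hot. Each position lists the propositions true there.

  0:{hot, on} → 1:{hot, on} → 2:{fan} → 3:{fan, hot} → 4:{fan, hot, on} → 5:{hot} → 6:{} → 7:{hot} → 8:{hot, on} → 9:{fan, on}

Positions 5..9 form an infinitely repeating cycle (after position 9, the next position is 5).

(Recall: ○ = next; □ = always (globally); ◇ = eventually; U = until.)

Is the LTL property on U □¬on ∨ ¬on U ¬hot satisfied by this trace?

No

Walking from position 0: at position 2, □¬on has not yet held and on fails, so on U □¬on is false.
Walking from position 0: at position 0, ¬hot has not yet held and ¬on fails, so ¬on U ¬hot is false.
At position 0: on U □¬on is false; ¬on U ¬hot is false; so on U □¬on ∨ ¬on U ¬hot is false.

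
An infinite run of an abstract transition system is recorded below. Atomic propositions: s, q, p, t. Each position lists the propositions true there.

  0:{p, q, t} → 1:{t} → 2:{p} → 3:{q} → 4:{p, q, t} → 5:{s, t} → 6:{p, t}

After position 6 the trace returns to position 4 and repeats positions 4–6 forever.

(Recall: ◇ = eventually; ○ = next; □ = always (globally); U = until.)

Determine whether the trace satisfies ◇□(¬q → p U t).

□(¬q → p U t) holds at position 3, which is reachable from 0, so ◇□(¬q → p U t) holds.

Yes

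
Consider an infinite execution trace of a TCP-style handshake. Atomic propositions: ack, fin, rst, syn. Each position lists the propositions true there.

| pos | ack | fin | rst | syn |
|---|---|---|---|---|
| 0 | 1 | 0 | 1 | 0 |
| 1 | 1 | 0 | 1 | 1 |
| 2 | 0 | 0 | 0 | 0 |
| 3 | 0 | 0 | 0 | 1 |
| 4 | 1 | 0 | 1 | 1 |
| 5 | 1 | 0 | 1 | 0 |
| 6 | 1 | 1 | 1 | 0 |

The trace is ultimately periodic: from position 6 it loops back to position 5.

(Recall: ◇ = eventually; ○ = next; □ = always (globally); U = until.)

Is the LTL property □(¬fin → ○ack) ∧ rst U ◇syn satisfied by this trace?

¬fin → ○ack must hold at every position from 0 onward. It fails at position 1, so □(¬fin → ○ack) is false.
Positions where ¬fin holds: 0, 1, 2, 3, 4, 5.
Check ○ack at each: 0→ok, 1→fails, 2→fails, 3→ok, 4→ok, 5→ok.
Walking from position 0: ◇syn first holds at position 0, and rst holds at every earlier position along the way, so rst U ◇syn holds.
At position 0: □(¬fin → ○ack) is false; rst U ◇syn is true; so □(¬fin → ○ack) ∧ rst U ◇syn is false.

No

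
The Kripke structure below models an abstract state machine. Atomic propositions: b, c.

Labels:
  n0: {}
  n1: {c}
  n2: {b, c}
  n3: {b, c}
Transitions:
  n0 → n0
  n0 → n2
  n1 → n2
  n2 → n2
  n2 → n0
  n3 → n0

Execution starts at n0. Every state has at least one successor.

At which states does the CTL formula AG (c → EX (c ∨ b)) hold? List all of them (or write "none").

{n0, n1, n2}

States satisfying c → EX (c ∨ b): {n0, n1, n2}.
States satisfying AG (c → EX (c ∨ b)): {n0, n1, n2}.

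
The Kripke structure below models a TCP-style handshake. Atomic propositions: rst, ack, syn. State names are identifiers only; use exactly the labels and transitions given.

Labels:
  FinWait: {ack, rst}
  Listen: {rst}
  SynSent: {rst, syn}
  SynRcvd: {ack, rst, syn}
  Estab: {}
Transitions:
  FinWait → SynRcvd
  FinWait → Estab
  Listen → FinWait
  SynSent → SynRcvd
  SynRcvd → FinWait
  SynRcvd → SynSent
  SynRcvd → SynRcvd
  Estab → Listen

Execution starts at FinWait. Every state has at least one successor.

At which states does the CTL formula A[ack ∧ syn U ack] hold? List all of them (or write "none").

States satisfying ack ∧ syn: {SynRcvd}.
States satisfying ack: {FinWait, SynRcvd}.
States satisfying A[ack ∧ syn U ack]: {FinWait, SynRcvd}.

{FinWait, SynRcvd}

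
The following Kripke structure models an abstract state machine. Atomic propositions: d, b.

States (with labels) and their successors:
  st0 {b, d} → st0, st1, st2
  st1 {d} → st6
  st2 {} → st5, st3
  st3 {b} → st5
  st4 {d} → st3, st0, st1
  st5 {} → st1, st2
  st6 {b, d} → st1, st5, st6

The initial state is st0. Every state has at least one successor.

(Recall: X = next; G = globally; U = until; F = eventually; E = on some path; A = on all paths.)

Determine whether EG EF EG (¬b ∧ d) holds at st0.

States satisfying EF EG (¬b ∧ d): ∅.
States satisfying EG EF EG (¬b ∧ d): ∅.
No suitable path/successor from st0 witnesses the formula.
st0 ∉ Sat(EG EF EG (¬b ∧ d)).

Violated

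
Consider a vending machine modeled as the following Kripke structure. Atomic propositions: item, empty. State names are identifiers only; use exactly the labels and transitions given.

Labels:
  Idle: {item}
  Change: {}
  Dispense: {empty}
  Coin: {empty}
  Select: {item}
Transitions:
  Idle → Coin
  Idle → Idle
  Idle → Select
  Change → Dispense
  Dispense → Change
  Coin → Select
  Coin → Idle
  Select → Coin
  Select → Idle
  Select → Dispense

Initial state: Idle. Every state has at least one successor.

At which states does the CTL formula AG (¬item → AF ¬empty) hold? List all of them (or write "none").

States satisfying ¬item → AF ¬empty: {Idle, Change, Dispense, Coin, Select}.
States satisfying AG (¬item → AF ¬empty): {Idle, Change, Dispense, Coin, Select}.

{Idle, Change, Dispense, Coin, Select}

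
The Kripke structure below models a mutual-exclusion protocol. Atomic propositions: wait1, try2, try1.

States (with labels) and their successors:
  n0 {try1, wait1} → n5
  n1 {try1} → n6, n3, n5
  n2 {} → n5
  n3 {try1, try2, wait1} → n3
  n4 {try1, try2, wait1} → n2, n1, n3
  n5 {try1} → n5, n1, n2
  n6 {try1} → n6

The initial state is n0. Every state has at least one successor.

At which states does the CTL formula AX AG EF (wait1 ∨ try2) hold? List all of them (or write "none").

{n3}

States satisfying AG EF (wait1 ∨ try2): {n3}.
States satisfying AX AG EF (wait1 ∨ try2): {n3}.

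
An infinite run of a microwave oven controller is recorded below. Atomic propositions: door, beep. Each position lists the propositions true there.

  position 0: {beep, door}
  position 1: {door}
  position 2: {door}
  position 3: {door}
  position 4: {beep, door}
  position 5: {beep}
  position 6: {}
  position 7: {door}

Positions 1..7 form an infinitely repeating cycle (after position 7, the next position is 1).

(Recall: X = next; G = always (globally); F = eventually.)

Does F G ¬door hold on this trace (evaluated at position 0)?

Violated

G ¬door is false at every position 0..7, so it never becomes true and F G ¬door fails.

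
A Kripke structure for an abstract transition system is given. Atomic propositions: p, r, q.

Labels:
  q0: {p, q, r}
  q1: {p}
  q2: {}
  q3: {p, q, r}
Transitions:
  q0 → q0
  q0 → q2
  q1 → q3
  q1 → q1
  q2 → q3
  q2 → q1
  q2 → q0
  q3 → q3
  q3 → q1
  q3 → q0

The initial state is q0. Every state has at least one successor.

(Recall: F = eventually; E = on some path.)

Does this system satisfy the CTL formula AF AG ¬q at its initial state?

No

States satisfying AG ¬q: ∅.
States satisfying AF AG ¬q: ∅.
There is a path from q0 along which AG ¬q never holds.
q0 ∉ Sat(AF AG ¬q).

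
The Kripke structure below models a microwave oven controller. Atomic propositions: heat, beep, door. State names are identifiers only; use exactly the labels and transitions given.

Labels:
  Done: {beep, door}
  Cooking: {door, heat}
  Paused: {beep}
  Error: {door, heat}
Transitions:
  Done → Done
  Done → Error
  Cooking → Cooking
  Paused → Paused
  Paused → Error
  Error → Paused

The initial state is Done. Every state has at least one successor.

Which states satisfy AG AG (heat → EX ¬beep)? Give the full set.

States satisfying AG (heat → EX ¬beep): {Cooking}.
States satisfying AG AG (heat → EX ¬beep): {Cooking}.

{Cooking}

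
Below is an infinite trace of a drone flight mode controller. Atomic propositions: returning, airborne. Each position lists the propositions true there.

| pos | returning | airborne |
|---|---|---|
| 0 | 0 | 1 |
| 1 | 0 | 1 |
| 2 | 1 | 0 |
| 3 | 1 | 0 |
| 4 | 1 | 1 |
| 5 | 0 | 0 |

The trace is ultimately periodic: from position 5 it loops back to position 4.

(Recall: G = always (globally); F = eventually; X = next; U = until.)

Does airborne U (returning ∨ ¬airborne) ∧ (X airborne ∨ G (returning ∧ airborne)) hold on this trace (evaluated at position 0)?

Holds

Walking from position 0: returning ∨ ¬airborne first holds at position 2, and airborne holds at every earlier position along the way, so airborne U (returning ∨ ¬airborne) holds.
At position 0: airborne U (returning ∨ ¬airborne) is true; X airborne ∨ G (returning ∧ airborne) is true; so airborne U (returning ∨ ¬airborne) ∧ (X airborne ∨ G (returning ∧ airborne)) is true.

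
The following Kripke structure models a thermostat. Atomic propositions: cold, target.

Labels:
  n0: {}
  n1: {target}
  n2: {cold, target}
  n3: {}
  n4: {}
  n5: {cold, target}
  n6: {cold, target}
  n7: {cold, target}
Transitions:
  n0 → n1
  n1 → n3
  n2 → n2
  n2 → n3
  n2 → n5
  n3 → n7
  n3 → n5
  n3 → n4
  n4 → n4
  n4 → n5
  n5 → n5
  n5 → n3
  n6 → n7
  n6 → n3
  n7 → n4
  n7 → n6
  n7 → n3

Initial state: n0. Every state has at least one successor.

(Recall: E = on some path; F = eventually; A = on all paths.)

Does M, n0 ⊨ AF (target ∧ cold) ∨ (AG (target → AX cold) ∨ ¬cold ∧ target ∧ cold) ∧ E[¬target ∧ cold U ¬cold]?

No

States satisfying target ∧ cold: {n2, n5, n6, n7}.
States satisfying AF (target ∧ cold): {n2, n5, n6, n7}.
States satisfying target → AX cold: {n0, n3, n4}.
States satisfying AG (target → AX cold): ∅.
States satisfying ¬cold: {n0, n1, n3, n4}.
States satisfying ¬cold ∧ target ∧ cold: ∅.
States satisfying AG (target → AX cold) ∨ ¬cold ∧ target ∧ cold: ∅.
States satisfying ¬target ∧ cold: ∅.
States satisfying E[¬target ∧ cold U ¬cold]: {n0, n1, n3, n4}.
States satisfying AF (target ∧ cold) ∨ (AG (target → AX cold) ∨ ¬cold ∧ target ∧ cold) ∧ E[¬target ∧ cold U ¬cold]: {n2, n5, n6, n7}.
n0 ∉ Sat(AF (target ∧ cold) ∨ (AG (target → AX cold) ∨ ¬cold ∧ target ∧ cold) ∧ E[¬target ∧ cold U ¬cold]).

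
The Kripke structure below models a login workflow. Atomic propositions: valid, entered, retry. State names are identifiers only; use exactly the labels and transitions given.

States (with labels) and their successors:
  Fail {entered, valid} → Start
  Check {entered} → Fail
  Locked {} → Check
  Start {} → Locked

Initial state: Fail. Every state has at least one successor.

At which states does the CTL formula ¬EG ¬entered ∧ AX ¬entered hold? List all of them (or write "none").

States satisfying ¬entered: {Locked, Start}.
States satisfying EG ¬entered: ∅.
States satisfying ¬EG ¬entered: {Fail, Check, Locked, Start}.
States satisfying AX ¬entered: {Fail, Start}.
States satisfying ¬EG ¬entered ∧ AX ¬entered: {Fail, Start}.

{Fail, Start}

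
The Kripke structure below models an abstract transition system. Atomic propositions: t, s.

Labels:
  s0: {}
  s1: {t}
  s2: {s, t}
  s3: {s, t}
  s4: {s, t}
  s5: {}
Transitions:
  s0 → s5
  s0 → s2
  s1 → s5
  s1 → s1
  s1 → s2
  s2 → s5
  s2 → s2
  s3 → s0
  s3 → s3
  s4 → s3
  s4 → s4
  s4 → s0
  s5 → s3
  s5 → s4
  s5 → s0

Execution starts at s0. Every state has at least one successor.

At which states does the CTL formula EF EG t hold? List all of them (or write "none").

States satisfying EG t: {s1, s2, s3, s4}.
States satisfying EF EG t: {s0, s1, s2, s3, s4, s5}.

{s0, s1, s2, s3, s4, s5}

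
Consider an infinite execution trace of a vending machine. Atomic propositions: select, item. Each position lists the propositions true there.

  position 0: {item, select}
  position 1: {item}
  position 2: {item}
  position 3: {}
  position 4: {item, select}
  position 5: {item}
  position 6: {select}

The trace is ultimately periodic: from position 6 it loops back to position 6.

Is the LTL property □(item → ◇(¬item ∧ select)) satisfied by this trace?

item → ◇(¬item ∧ select) holds at every position 0..6, and those are all positions ever visited, so □(item → ◇(¬item ∧ select)) holds.
Positions where item holds: 0, 1, 2, 4, 5.
Check ◇(¬item ∧ select) at each: 0→ok, 1→ok, 2→ok, 4→ok, 5→ok.

Satisfied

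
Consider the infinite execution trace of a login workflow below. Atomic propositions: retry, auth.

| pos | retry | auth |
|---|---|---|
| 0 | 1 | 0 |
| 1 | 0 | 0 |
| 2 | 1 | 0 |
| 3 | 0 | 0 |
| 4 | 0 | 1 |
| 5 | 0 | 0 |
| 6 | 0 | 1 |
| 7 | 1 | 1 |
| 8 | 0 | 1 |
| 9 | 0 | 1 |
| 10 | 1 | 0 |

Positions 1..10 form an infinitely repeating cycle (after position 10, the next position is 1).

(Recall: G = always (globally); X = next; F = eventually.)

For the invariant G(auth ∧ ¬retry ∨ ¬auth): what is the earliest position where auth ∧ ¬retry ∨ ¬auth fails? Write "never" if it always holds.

Check auth ∧ ¬retry ∨ ¬auth at each position in order: 0 ✓, 1 ✓, 2 ✓, 3 ✓, 4 ✓, 5 ✓, 6 ✓.
At position 7 the labels are {auth, retry}, so auth ∧ ¬retry ∨ ¬auth is false there. This is the first violation.

7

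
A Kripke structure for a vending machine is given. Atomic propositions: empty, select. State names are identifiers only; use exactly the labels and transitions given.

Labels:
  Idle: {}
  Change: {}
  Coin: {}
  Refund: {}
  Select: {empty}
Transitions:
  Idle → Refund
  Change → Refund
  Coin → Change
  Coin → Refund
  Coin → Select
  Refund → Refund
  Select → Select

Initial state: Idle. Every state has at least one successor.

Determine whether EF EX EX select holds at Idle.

No

States satisfying EX EX select: ∅.
States satisfying EF EX EX select: ∅.
No suitable path/successor from Idle witnesses the formula.
Idle ∉ Sat(EF EX EX select).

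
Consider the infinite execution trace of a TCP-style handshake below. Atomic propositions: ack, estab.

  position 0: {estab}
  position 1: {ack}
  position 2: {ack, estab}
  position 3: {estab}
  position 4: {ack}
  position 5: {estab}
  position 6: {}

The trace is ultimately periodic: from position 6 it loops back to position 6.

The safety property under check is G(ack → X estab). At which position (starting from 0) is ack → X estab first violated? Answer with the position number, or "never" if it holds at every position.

never

ack → X estab holds at every position 0..6, and those are all the positions the trace ever visits, so the invariant G(ack → X estab) is never violated.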